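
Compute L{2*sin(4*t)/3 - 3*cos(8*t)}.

The transform is linear, so treat each term independently.
(-3)·[L{cos(8t)} = s/(s^2 + 64)]; (2/3)·[L{sin(4t)} = 4/(s^2 + 16)].

-3*s/(s^2 + 64) + 8/(3*(s^2 + 16))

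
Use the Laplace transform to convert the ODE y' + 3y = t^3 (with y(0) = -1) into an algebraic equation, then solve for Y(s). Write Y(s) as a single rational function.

Apply the Laplace transform to the equation.
Using L{y'} = sY - y(0) = sY - (-1), the left side becomes (s + 3)Y - (-1).
The right side is L{t^3} = 6/s^4.
So (s + 3)Y = 6/s^4 + (-1).
Isolate Y and clear denominators.

Y(s) = (-s^4 + 6)/(s^5 + 3*s^4)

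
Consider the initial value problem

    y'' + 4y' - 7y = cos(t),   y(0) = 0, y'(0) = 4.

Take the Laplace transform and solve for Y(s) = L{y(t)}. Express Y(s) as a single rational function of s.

Y(s) = (4*s^2 + s + 4)/(s^4 + 4*s^3 - 6*s^2 + 4*s - 7)

Take the Laplace transform of both sides.
The derivative rules (L{y''} = s^2 Y - s·y(0) - y'(0) and L{y'} = sY - y(0), with y(0) = 0, y'(0) = 4) turn the left side into (s^2 + 4*s - 7)Y - (4).
The right side is L{cos(t)} = s/(s^2 + 1).
So (s^2 + 4*s - 7)Y = s/(s^2 + 1) + (4).
Isolate Y and clear denominators.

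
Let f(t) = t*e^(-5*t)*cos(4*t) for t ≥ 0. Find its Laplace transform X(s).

X(s) = (s + 1)*(s + 9)/(s^2 + 10*s + 41)^2

L{cos(4t)} = s/(s^2 + 16).
Multiplying by e^(-5t) shifts s → s + 5, so L{e^(-5*t)*cos(4*t)} = (s + 5)/((s + 5)^2 + 16).
Then apply L{t·g(t)} = -d/ds[G(s)] with G(s) = (s + 5)/((s + 5)^2 + 16):
differentiating 1 time and applying the sign gives (s + 1)*(s + 9)/(s^2 + 10*s + 41)^2.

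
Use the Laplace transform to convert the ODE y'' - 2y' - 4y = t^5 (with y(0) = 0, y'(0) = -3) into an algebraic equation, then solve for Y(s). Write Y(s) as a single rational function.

Y(s) = (-3*s^6 + 120)/(s^8 - 2*s^7 - 4*s^6)

Take the Laplace transform of both sides.
Using L{y''} = s^2 Y - s·y(0) - y'(0) and L{y'} = sY - y(0), with y(0) = 0, y'(0) = -3, the left side becomes (s^2 - 2*s - 4)Y - (-3).
The right side is L{t^5} = 120/s^6.
So (s^2 - 2*s - 4)Y = 120/s^6 + (-3).
Divide through and combine into a single rational function.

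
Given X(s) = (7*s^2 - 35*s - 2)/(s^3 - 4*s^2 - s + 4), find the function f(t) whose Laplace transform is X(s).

Factor the denominator: s^3 - 4*s^2 - s + 4 = (s - 4)*(s - 1)*(s + 1).
Partial fraction decomposition gives [-2/(s - 4)] + [5/(s - 1)] + [4/(s + 1)].
Invert each term: -2/(s - 4) ↔ -2e^(4t); 5/(s - 1) ↔ 5e^(t); 4/(s + 1) ↔ 4e^(-t).

f(t) = -2*exp(4*t) + 5*exp(t) + 4*exp(-t)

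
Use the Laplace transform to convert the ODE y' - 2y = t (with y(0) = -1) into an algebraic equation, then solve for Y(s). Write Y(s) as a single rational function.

Y(s) = (-s^2 + 1)/(s^3 - 2*s^2)

Transform both sides with L{·}.
Using L{y'} = sY - y(0) = sY - (-1), the left side becomes (s - 2)Y - (-1).
The right side is L{t} = s^(-2).
So (s - 2)Y = s^(-2) + (-1).
Solve for Y(s) and write it as one ratio of polynomials.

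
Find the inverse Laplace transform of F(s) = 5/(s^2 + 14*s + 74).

Rewrite the denominator: s^2 + 14*s + 74 = (s + 7)^2 + 25.
The form in (s + 7) signals a first-shifting-theorem factor e^(-7t).
Since L{sin(5t)} = 5/(s^2 + 25), the inverse is e^(-7*t)*sin(5*t).

exp(-7*t)*sin(5*t)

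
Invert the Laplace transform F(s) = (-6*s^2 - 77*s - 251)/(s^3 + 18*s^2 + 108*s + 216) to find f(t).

Factor the denominator: s^3 + 18*s^2 + 108*s + 216 = (s + 6)^3.
Partial fraction decomposition gives [-6/(s + 6)] + [-5/(s + 6)^2] + [-5/(s + 6)^3].
Invert each term: -6/(s + 6) ↔ -6e^(-6t); -5/(s + 6)^2 ↔ -5t·e^(-6t); -5/(s + 6)^3 ↔ (-5/2)t^2·e^(-6t).

f(t) = -5*t^2*exp(-6*t)/2 - 5*t*exp(-6*t) - 6*exp(-6*t)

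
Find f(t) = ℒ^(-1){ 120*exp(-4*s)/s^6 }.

The factor e^(-4s) signals a time shift by c = 4 (second shifting theorem).
L{t^5} = 5!/s^6 = 120/s^6, so L^-1{120/s^6} = t^5.
Hence the inverse is u(t - 4) times that function evaluated at t - 4.

f(t) = Heaviside(t - 4)*((t - 4)^5)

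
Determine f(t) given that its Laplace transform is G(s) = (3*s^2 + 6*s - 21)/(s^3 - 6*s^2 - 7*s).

f(t) = 3*exp(7*t) + 3 - 3*exp(-t)

Factor the denominator: s^3 - 6*s^2 - 7*s = s*(s - 7)*(s + 1).
Partial fraction decomposition gives [3/(s - 7)] + [3/s] + [-3/(s + 1)].
Invert each term: 3/(s - 7) ↔ 3e^(7t); 3/(s - 0) ↔ 3e^(0t); -3/(s + 1) ↔ -3e^(-t).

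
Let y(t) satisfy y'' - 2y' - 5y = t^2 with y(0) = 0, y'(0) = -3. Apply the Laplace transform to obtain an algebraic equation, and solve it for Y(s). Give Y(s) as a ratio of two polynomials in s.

Y(s) = (-3*s^3 + 2)/(s^5 - 2*s^4 - 5*s^3)

Laplace-transform each side.
With L{y''} = s^2 Y - s·y(0) - y'(0) and L{y'} = sY - y(0), with y(0) = 0, y'(0) = -3: the LHS transforms to (s^2 - 2*s - 5)Y - (-3).
The right side is L{t^2} = 2/s^3.
So (s^2 - 2*s - 5)Y = 2/s^3 + (-3).
Solve for Y(s) and write it as one ratio of polynomials.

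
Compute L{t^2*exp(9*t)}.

2/(s - 9)^3

L{e^(9t)} = 1/(s - 9).
Then apply L{t^2·g(t)} = (-1)^2 d^2/ds^2[H(s)] with H(s) = 1/(s - 9):
differentiating 2 times and applying the sign gives 2/(s - 9)^3.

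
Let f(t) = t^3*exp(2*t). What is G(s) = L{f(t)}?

G(s) = 6/(s - 2)^4

L{t^3} = 3!/s^4 = 6/s^4.
By the first shifting theorem, multiplying by e^(2t) replaces s with s - 2.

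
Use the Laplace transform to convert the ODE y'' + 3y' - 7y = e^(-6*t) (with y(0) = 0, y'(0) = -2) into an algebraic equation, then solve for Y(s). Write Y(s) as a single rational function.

Laplace-transform each side.
Using L{y''} = s^2 Y - s·y(0) - y'(0) and L{y'} = sY - y(0), with y(0) = 0, y'(0) = -2, the left side becomes (s^2 + 3*s - 7)Y - (-2).
The right side is L{e^(-6*t)} = 1/(s + 6).
So (s^2 + 3*s - 7)Y = 1/(s + 6) + (-2).
Isolate Y and clear denominators.

Y(s) = (-2*s - 11)/(s^3 + 9*s^2 + 11*s - 42)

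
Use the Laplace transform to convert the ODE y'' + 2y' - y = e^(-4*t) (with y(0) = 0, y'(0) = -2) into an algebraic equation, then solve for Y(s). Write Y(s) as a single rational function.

Y(s) = (-2*s - 7)/(s^3 + 6*s^2 + 7*s - 4)

Laplace-transform each side.
Using L{y''} = s^2 Y - s·y(0) - y'(0) and L{y'} = sY - y(0), with y(0) = 0, y'(0) = -2, the left side becomes (s^2 + 2*s - 1)Y - (-2).
The right side is L{e^(-4*t)} = 1/(s + 4).
So (s^2 + 2*s - 1)Y = 1/(s + 4) + (-2).
Isolate Y and clear denominators.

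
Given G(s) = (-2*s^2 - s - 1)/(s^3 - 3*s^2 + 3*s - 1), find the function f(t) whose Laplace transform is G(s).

f(t) = -2*t^2*exp(t) - 5*t*exp(t) - 2*exp(t)

Factor the denominator: s^3 - 3*s^2 + 3*s - 1 = (s - 1)^3.
Partial fraction decomposition gives [-2/(s - 1)] + [-5/(s - 1)^2] + [-4/(s - 1)^3].
Invert each term: -2/(s - 1) ↔ -2e^(t); -5/(s - 1)^2 ↔ -5t·e^(t); -4/(s - 1)^3 ↔ (-2)t^2·e^(t).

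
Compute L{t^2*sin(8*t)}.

16*(3*s^2 - 64)/(s^2 + 64)^3

L{sin(8t)} = 8/(s^2 + 64).
Then apply L{t^2·g(t)} = (-1)^2 d^2/ds^2[G(s)] with G(s) = 8/(s^2 + 64):
differentiating 2 times and applying the sign gives 16*(3*s^2 - 64)/(s^2 + 64)^3.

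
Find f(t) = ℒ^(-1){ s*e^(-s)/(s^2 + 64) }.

f(t) = Heaviside(t - 1)*(cos(8*t - 8))

The factor e^(-s) signals a time shift by c = 1 (second shifting theorem).
L{cos(8t)} = s/(s^2 + 64), so L^-1{s/(s^2 + 64)} = cos(8*t).
Hence the inverse is u(t - 1) times that function evaluated at t - 1.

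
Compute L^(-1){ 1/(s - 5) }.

exp(5*t)

Since L{e^(5t)} = 1/(s - 5), the inverse is e^(5*t).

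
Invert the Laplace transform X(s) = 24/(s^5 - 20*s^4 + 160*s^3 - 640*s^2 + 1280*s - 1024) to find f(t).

Rewrite the denominator: s^5 - 20*s^4 + 160*s^3 - 640*s^2 + 1280*s - 1024 = (s - 4)^5.
The form in (s - 4) signals a first-shifting-theorem factor e^(4t).
Since L{t^4} = 4!/s^5 = 24/s^5, the inverse is t^4*e^(4*t).

f(t) = t^4*exp(4*t)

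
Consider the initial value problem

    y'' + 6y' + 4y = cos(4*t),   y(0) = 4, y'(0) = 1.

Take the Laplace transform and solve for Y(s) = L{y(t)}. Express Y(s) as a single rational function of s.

Take the Laplace transform of both sides.
With L{y''} = s^2 Y - s·y(0) - y'(0) and L{y'} = sY - y(0), with y(0) = 4, y'(0) = 1: the LHS transforms to (s^2 + 6*s + 4)Y - (4*s + 25).
The right side is L{cos(4*t)} = s/(s^2 + 16).
So (s^2 + 6*s + 4)Y = s/(s^2 + 16) + (4*s + 25).
Solve for Y(s) and write it as one ratio of polynomials.

Y(s) = (4*s^3 + 25*s^2 + 65*s + 400)/(s^4 + 6*s^3 + 20*s^2 + 96*s + 64)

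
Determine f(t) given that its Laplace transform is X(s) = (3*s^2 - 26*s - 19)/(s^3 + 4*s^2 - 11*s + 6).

Factor the denominator: s^3 + 4*s^2 - 11*s + 6 = (s - 1)^2*(s + 6).
Partial fraction decomposition gives [-2/(s - 1)] + [-6/(s - 1)^2] + [5/(s + 6)].
Invert each term: -2/(s - 1) ↔ -2e^(t); -6/(s - 1)^2 ↔ -6t·e^(t); 5/(s + 6) ↔ 5e^(-6t).

f(t) = -6*t*exp(t) - 2*exp(t) + 5*exp(-6*t)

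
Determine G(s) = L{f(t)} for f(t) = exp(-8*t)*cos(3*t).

G(s) = (s + 8)/((s + 8)^2 + 9)

L{cos(3t)} = s/(s^2 + 9).
By the first shifting theorem, multiplying by e^(-8t) replaces s with s + 8.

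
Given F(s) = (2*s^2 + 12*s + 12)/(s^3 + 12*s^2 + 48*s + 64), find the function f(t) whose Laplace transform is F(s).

Factor the denominator: s^3 + 12*s^2 + 48*s + 64 = (s + 4)^3.
Partial fraction decomposition gives [2/(s + 4)] + [-4/(s + 4)^2] + [-4/(s + 4)^3].
Invert each term: 2/(s + 4) ↔ 2e^(-4t); -4/(s + 4)^2 ↔ -4t·e^(-4t); -4/(s + 4)^3 ↔ (-2)t^2·e^(-4t).

f(t) = -2*t^2*exp(-4*t) - 4*t*exp(-4*t) + 2*exp(-4*t)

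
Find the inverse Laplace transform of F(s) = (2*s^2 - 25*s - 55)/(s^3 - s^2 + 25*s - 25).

-3*exp(t) - 4*sin(5*t) + 5*cos(5*t)

Factor the denominator: s^3 - s^2 + 25*s - 25 = (s - 1)*(s^2 + 25).
Partial fraction decomposition gives [-3/(s - 1)] + [5*s/(s^2 + 25)] + [-20/(s^2 + 25)].
Invert each term: -3/(s - 1) ↔ -3e^(t); 5·s/(s^2 + 25) ↔ 5cos(5t); -4·5/(s^2 + 25) ↔ -4sin(5t).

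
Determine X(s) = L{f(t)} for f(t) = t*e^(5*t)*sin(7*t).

X(s) = 14*(s - 5)/(s^2 - 10*s + 74)^2

L{sin(7t)} = 7/(s^2 + 49).
Multiplying by e^(5t) shifts s → s - 5, so L{e^(5*t)*sin(7*t)} = 7/((s - 5)^2 + 49).
Then apply L{t·g(t)} = -d/ds[G(s)] with G(s) = 7/((s - 5)^2 + 49):
differentiating 1 time and applying the sign gives 14*(s - 5)/(s^2 - 10*s + 74)^2.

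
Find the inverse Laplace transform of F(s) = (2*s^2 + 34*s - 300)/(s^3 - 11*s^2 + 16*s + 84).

4*exp(7*t) + 3*exp(6*t) - 5*exp(-2*t)

Factor the denominator: s^3 - 11*s^2 + 16*s + 84 = (s - 7)*(s - 6)*(s + 2).
Partial fraction decomposition gives [-5/(s + 2)] + [3/(s - 6)] + [4/(s - 7)].
Invert each term: -5/(s + 2) ↔ -5e^(-2t); 3/(s - 6) ↔ 3e^(6t); 4/(s - 7) ↔ 4e^(7t).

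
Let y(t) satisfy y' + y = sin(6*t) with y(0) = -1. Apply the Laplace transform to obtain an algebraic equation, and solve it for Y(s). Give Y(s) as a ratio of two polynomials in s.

Laplace-transform each side.
With L{y'} = sY - y(0) = sY - (-1): the LHS transforms to (s + 1)Y - (-1).
The right side is L{sin(6*t)} = 6/(s^2 + 36).
So (s + 1)Y = 6/(s^2 + 36) + (-1).
Isolate Y and clear denominators.

Y(s) = (-s^2 - 30)/(s^3 + s^2 + 36*s + 36)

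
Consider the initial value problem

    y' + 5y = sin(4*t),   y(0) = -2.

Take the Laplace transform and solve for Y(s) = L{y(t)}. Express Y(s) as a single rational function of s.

Y(s) = (-2*s^2 - 28)/(s^3 + 5*s^2 + 16*s + 80)

Take the Laplace transform of both sides.
With L{y'} = sY - y(0) = sY - (-2): the LHS transforms to (s + 5)Y - (-2).
The right side is L{sin(4*t)} = 4/(s^2 + 16).
So (s + 5)Y = 4/(s^2 + 16) + (-2).
Isolate Y and clear denominators.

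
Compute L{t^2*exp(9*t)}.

L{e^(9t)} = 1/(s - 9).
Then apply L{t^2·g(t)} = (-1)^2 d^2/ds^2[G(s)] with G(s) = 1/(s - 9):
differentiating 2 times and applying the sign gives 2/(s - 9)^3.

2/(s - 9)^3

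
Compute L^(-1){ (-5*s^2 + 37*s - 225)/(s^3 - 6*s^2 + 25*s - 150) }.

Factor the denominator: s^3 - 6*s^2 + 25*s - 150 = (s - 6)*(s^2 + 25).
Partial fraction decomposition gives [-3/(s - 6)] + [-2*s/(s^2 + 25)] + [25/(s^2 + 25)].
Invert each term: -3/(s - 6) ↔ -3e^(6t); -2·s/(s^2 + 25) ↔ -2cos(5t); 5·5/(s^2 + 25) ↔ 5sin(5t).

-3*exp(6*t) + 5*sin(5*t) - 2*cos(5*t)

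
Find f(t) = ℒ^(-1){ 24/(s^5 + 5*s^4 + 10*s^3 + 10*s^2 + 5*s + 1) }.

f(t) = t^4*exp(-t)

Rewrite the denominator: s^5 + 5*s^4 + 10*s^3 + 10*s^2 + 5*s + 1 = (s + 1)^5.
The form in (s + 1) signals a first-shifting-theorem factor e^(-t).
Since L{t^4} = 4!/s^5 = 24/s^5, the inverse is t^4*e^(-t).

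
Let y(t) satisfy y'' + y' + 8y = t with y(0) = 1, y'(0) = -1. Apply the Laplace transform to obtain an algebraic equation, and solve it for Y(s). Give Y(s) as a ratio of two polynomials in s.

Y(s) = (s^3 + 1)/(s^4 + s^3 + 8*s^2)

Take the Laplace transform of both sides.
Using L{y''} = s^2 Y - s·y(0) - y'(0) and L{y'} = sY - y(0), with y(0) = 1, y'(0) = -1, the left side becomes (s^2 + s + 8)Y - (s).
The right side is L{t} = s^(-2).
So (s^2 + s + 8)Y = s^(-2) + (s).
Divide through and combine into a single rational function.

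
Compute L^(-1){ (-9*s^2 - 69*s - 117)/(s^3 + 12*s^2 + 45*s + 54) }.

Factor the denominator: s^3 + 12*s^2 + 45*s + 54 = (s + 3)^2*(s + 6).
Partial fraction decomposition gives [-6/(s + 3)] + [3/(s + 3)^2] + [-3/(s + 6)].
Invert each term: -6/(s + 3) ↔ -6e^(-3t); 3/(s + 3)^2 ↔ 3t·e^(-3t); -3/(s + 6) ↔ -3e^(-6t).

3*t*exp(-3*t) - 6*exp(-3*t) - 3*exp(-6*t)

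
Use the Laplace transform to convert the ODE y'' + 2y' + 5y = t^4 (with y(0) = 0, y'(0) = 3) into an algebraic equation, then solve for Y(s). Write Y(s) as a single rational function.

Y(s) = (3*s^5 + 24)/(s^7 + 2*s^6 + 5*s^5)

Apply the Laplace transform to the equation.
With L{y''} = s^2 Y - s·y(0) - y'(0) and L{y'} = sY - y(0), with y(0) = 0, y'(0) = 3: the LHS transforms to (s^2 + 2*s + 5)Y - (3).
The right side is L{t^4} = 24/s^5.
So (s^2 + 2*s + 5)Y = 24/s^5 + (3).
Solve for Y(s) and write it as one ratio of polynomials.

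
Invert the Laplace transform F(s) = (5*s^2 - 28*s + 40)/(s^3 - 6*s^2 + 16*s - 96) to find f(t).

Factor the denominator: s^3 - 6*s^2 + 16*s - 96 = (s - 6)*(s^2 + 16).
Partial fraction decomposition gives [1/(s - 6)] + [4*s/(s^2 + 16)] + [-4/(s^2 + 16)].
Invert each term: 1/(s - 6) ↔ e^(6t); 4·s/(s^2 + 16) ↔ 4cos(4t); -1·4/(s^2 + 16) ↔ -sin(4t).

f(t) = exp(6*t) - sin(4*t) + 4*cos(4*t)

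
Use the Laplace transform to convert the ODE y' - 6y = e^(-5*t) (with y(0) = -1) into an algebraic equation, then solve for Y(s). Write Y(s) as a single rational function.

Y(s) = (-s - 4)/(s^2 - s - 30)

Laplace-transform each side.
With L{y'} = sY - y(0) = sY - (-1): the LHS transforms to (s - 6)Y - (-1).
The right side is L{e^(-5*t)} = 1/(s + 5).
So (s - 6)Y = 1/(s + 5) + (-1).
Divide through and combine into a single rational function.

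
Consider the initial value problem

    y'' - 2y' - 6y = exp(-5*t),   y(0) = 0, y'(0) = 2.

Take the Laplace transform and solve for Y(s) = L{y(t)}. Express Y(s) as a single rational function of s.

Laplace-transform each side.
With L{y''} = s^2 Y - s·y(0) - y'(0) and L{y'} = sY - y(0), with y(0) = 0, y'(0) = 2: the LHS transforms to (s^2 - 2*s - 6)Y - (2).
The right side is L{exp(-5*t)} = 1/(s + 5).
So (s^2 - 2*s - 6)Y = 1/(s + 5) + (2).
Divide through and combine into a single rational function.

Y(s) = (2*s + 11)/(s^3 + 3*s^2 - 16*s - 30)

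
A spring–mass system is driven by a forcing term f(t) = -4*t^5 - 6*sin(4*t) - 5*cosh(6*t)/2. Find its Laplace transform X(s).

X(s) = -5*s/(2*(s^2 - 36)) - 24/(s^2 + 16) - 480/s^6

The transform is linear, so treat each term independently.
(-5/2)·[L{cosh(6t)} = s/(s^2 - 36)]; (-6)·[L{sin(4t)} = 4/(s^2 + 16)]; (-4)·[L{t^5} = 5!/s^6 = 120/s^6].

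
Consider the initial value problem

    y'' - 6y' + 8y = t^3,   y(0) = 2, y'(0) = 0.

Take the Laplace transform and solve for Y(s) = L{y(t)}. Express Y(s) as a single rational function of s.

Y(s) = (2*s^5 - 12*s^4 + 6)/(s^6 - 6*s^5 + 8*s^4)

Transform both sides with L{·}.
With L{y''} = s^2 Y - s·y(0) - y'(0) and L{y'} = sY - y(0), with y(0) = 2, y'(0) = 0: the LHS transforms to (s^2 - 6*s + 8)Y - (2*s - 12).
The right side is L{t^3} = 6/s^4.
So (s^2 - 6*s + 8)Y = 6/s^4 + (2*s - 12).
Solve for Y(s) and write it as one ratio of polynomials.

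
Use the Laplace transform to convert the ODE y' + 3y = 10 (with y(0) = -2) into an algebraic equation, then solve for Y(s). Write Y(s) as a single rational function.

Y(s) = (-2*s + 10)/(s^2 + 3*s)

Apply the Laplace transform to the equation.
The derivative rules (L{y'} = sY - y(0) = sY - (-2)) turn the left side into (s + 3)Y - (-2).
The right side is L{10} = 10/s.
So (s + 3)Y = 10/s + (-2).
Solve for Y(s) and write it as one ratio of polynomials.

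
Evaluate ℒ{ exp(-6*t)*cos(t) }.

(s + 6)/((s + 6)^2 + 1)

L{cos(t)} = s/(s^2 + 1).
By the first shifting theorem, multiplying by e^(-6t) replaces s with s + 6.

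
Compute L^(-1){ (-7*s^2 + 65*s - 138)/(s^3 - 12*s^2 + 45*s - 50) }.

4*t*exp(5*t) - 3*exp(5*t) - 4*exp(2*t)

Factor the denominator: s^3 - 12*s^2 + 45*s - 50 = (s - 5)^2*(s - 2).
Partial fraction decomposition gives [-3/(s - 5)] + [4/(s - 5)^2] + [-4/(s - 2)].
Invert each term: -3/(s - 5) ↔ -3e^(5t); 4/(s - 5)^2 ↔ 4t·e^(5t); -4/(s - 2) ↔ -4e^(2t).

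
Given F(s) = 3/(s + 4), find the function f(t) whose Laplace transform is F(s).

Since L{e^(-4t)} = 1/(s + 4), the inverse is e^(-4*t), scaled by 3.

f(t) = 3*exp(-4*t)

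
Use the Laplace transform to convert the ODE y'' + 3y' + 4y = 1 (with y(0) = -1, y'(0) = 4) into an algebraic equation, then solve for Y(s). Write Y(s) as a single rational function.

Take the Laplace transform of both sides.
The derivative rules (L{y''} = s^2 Y - s·y(0) - y'(0) and L{y'} = sY - y(0), with y(0) = -1, y'(0) = 4) turn the left side into (s^2 + 3*s + 4)Y - (-s + 1).
The right side is L{1} = 1/s.
So (s^2 + 3*s + 4)Y = 1/s + (-s + 1).
Divide through and combine into a single rational function.

Y(s) = (-s^2 + s + 1)/(s^3 + 3*s^2 + 4*s)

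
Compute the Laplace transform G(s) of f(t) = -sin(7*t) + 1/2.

The transform is linear, so treat each term independently.
(-1)·[L{sin(7t)} = 7/(s^2 + 49)]; L{1/2} = (1/2)/s.

G(s) = -7/(s^2 + 49) + 1/(2*s)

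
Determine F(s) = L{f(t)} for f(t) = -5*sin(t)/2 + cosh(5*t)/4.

F(s) = s/(4*(s^2 - 25)) - 5/(2*(s^2 + 1))

Apply the Laplace transform termwise.
(1/4)·[L{cosh(5t)} = s/(s^2 - 25)]; (-5/2)·[L{sin(t)} = 1/(s^2 + 1)].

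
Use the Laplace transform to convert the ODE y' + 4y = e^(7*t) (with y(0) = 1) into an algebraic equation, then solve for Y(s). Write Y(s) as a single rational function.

Transform both sides with L{·}.
With L{y'} = sY - y(0) = sY - 1: the LHS transforms to (s + 4)Y - (1).
The right side is L{e^(7*t)} = 1/(s - 7).
So (s + 4)Y = 1/(s - 7) + (1).
Divide through and combine into a single rational function.

Y(s) = (s - 6)/(s^2 - 3*s - 28)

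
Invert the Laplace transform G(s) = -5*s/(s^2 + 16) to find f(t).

f(t) = -5*cos(4*t)

Since L{cos(4t)} = s/(s^2 + 16), the inverse is cos(4*t), scaled by -5.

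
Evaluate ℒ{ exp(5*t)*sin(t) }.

L{sin(t)} = 1/(s^2 + 1).
By the first shifting theorem, multiplying by e^(5t) replaces s with s - 5.

1/((s - 5)^2 + 1)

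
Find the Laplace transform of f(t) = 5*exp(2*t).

5/(s - 2)

L{5} = 5/s.
By the first shifting theorem, multiplying by e^(2t) replaces s with s - 2.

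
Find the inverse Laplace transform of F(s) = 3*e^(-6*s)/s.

Heaviside(t - 6)*(3)

The factor e^(-6s) signals a time shift by c = 6 (second shifting theorem).
L{3} = 3/s, so L^-1{3/s} = 3.
Hence the inverse is u(t - 6) times that function evaluated at t - 6.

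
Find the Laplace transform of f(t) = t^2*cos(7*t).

L{cos(7t)} = s/(s^2 + 49).
Then apply L{t^2·g(t)} = (-1)^2 d^2/ds^2[G(s)] with G(s) = s/(s^2 + 49):
differentiating 2 times and applying the sign gives 2*s*(s^2 - 147)/(s^2 + 49)^3.

2*s*(s^2 - 147)/(s^2 + 49)^3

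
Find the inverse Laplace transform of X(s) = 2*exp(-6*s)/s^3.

The factor e^(-6s) signals a time shift by c = 6 (second shifting theorem).
L{t^2} = 2!/s^3 = 2/s^3, so L^-1{2/s^3} = t^2.
Hence the inverse is u(t - 6) times that function evaluated at t - 6.

Heaviside(t - 6)*((t - 6)^2)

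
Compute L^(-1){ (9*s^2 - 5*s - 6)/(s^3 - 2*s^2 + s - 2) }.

4*exp(2*t) + 5*sin(t) + 5*cos(t)

Factor the denominator: s^3 - 2*s^2 + s - 2 = (s - 2)*(s^2 + 1).
Partial fraction decomposition gives [4/(s - 2)] + [5*s/(s^2 + 1)] + [5/(s^2 + 1)].
Invert each term: 4/(s - 2) ↔ 4e^(2t); 5·s/(s^2 + 1) ↔ 5cos(t); 5·1/(s^2 + 1) ↔ 5sin(t).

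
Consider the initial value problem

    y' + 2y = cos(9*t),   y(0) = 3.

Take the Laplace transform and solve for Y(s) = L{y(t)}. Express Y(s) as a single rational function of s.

Take the Laplace transform of both sides.
With L{y'} = sY - y(0) = sY - 3: the LHS transforms to (s + 2)Y - (3).
The right side is L{cos(9*t)} = s/(s^2 + 81).
So (s + 2)Y = s/(s^2 + 81) + (3).
Isolate Y and clear denominators.

Y(s) = (3*s^2 + s + 243)/(s^3 + 2*s^2 + 81*s + 162)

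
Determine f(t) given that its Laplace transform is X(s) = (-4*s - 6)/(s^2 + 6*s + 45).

Complete the square in the denominator: s^2 + 6*s + 45 = (s + 3)^2 + 6^2.
Split the numerator to match: -4*s - 6 = -4·(s + 3) + 1·6.
Invert each term: -4·(s + 3)/((s + 3)^2 + 36) ↔ -4e^(-3t)cos(6t); 1·6/((s + 3)^2 + 36) ↔ e^(-3t)sin(6t).

f(t) = exp(-3*t)*sin(6*t) - 4*exp(-3*t)*cos(6*t)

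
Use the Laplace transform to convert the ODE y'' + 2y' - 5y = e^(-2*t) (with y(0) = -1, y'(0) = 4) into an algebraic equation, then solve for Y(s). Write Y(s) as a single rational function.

Y(s) = (-s^2 + 5)/(s^3 + 4*s^2 - s - 10)

Apply the Laplace transform to the equation.
The derivative rules (L{y''} = s^2 Y - s·y(0) - y'(0) and L{y'} = sY - y(0), with y(0) = -1, y'(0) = 4) turn the left side into (s^2 + 2*s - 5)Y - (-s + 2).
The right side is L{e^(-2*t)} = 1/(s + 2).
So (s^2 + 2*s - 5)Y = 1/(s + 2) + (-s + 2).
Divide through and combine into a single rational function.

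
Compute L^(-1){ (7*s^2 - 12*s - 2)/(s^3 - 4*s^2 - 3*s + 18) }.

5*t*exp(3*t) + 5*exp(3*t) + 2*exp(-2*t)

Factor the denominator: s^3 - 4*s^2 - 3*s + 18 = (s - 3)^2*(s + 2).
Partial fraction decomposition gives [5/(s - 3)] + [5/(s - 3)^2] + [2/(s + 2)].
Invert each term: 5/(s - 3) ↔ 5e^(3t); 5/(s - 3)^2 ↔ 5t·e^(3t); 2/(s + 2) ↔ 2e^(-2t).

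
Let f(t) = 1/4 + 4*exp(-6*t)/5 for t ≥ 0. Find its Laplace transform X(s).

X(s) = 4/(5*(s + 6)) + 1/(4*s)

Apply the Laplace transform termwise.
L{1/4} = (1/4)/s; (4/5)·[L{e^(-6t)} = 1/(s + 6)].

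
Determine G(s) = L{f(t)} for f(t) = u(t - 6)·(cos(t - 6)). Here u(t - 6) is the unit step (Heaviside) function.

By the second shifting theorem, L{u(t - c)·g(t - c)} = e^(-cs)·H(s) with c = 6 and H(s) = L{g(t)}.
L{cos(t)} = s/(s^2 + 1).

G(s) = s*exp(-6*s)/(s^2 + 1)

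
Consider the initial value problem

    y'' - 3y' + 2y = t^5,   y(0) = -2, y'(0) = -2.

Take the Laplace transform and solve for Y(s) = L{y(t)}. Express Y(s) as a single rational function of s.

Apply the Laplace transform to the equation.
With L{y''} = s^2 Y - s·y(0) - y'(0) and L{y'} = sY - y(0), with y(0) = -2, y'(0) = -2: the LHS transforms to (s^2 - 3*s + 2)Y - (-2*s + 4).
The right side is L{t^5} = 120/s^6.
So (s^2 - 3*s + 2)Y = 120/s^6 + (-2*s + 4).
Solve for Y(s) and write it as one ratio of polynomials.

Y(s) = (-2*s^7 + 4*s^6 + 120)/(s^8 - 3*s^7 + 2*s^6)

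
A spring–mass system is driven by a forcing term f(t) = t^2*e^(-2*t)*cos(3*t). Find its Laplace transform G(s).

L{cos(3t)} = s/(s^2 + 9).
Multiplying by e^(-2t) shifts s → s + 2, so L{e^(-2*t)*cos(3*t)} = (s + 2)/((s + 2)^2 + 9).
Then apply L{t^2·g(t)} = (-1)^2 d^2/ds^2[H(s)] with H(s) = (s + 2)/((s + 2)^2 + 9):
differentiating 2 times and applying the sign gives 2*(s + 2)*(s^2 + 4*s - 23)/(s^2 + 4*s + 13)^3.

G(s) = 2*(s + 2)*(s^2 + 4*s - 23)/(s^2 + 4*s + 13)^3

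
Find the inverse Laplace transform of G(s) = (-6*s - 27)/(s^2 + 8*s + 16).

-3*t*exp(-4*t) - 6*exp(-4*t)

Factor the denominator: s^2 + 8*s + 16 = (s + 4)^2.
Partial fraction decomposition gives [-6/(s + 4)] + [-3/(s + 4)^2].
Invert each term: -6/(s + 4) ↔ -6e^(-4t); -3/(s + 4)^2 ↔ -3t·e^(-4t).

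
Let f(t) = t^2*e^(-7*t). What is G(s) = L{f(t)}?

G(s) = 2/(s + 7)^3

L{e^(-7t)} = 1/(s + 7).
Then apply L{t^2·g(t)} = (-1)^2 d^2/ds^2[H(s)] with H(s) = 1/(s + 7):
differentiating 2 times and applying the sign gives 2/(s + 7)^3.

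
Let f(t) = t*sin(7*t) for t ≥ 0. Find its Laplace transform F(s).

L{sin(7t)} = 7/(s^2 + 49).
Then apply L{t·g(t)} = -d/ds[G(s)] with G(s) = 7/(s^2 + 49):
differentiating 1 time and applying the sign gives 14*s/(s^2 + 49)^2.

F(s) = 14*s/(s^2 + 49)^2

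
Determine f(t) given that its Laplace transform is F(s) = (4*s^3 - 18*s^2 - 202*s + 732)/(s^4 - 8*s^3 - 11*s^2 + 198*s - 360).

Factor the denominator: s^4 - 8*s^3 - 11*s^2 + 198*s - 360 = (s - 6)*(s - 4)*(s - 3)*(s + 5).
Partial fraction decomposition gives [-4/(s - 6)] + [-1/(s + 5)] + [3/(s - 3)] + [6/(s - 4)].
Invert each term: -4/(s - 6) ↔ -4e^(6t); -1/(s + 5) ↔ -e^(-5t); 3/(s - 3) ↔ 3e^(3t); 6/(s - 4) ↔ 6e^(4t).

f(t) = -4*exp(6*t) + 6*exp(4*t) + 3*exp(3*t) - exp(-5*t)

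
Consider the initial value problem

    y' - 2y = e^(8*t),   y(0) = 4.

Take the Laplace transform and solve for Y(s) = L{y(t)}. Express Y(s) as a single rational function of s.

Apply the Laplace transform to the equation.
Using L{y'} = sY - y(0) = sY - 4, the left side becomes (s - 2)Y - (4).
The right side is L{e^(8*t)} = 1/(s - 8).
So (s - 2)Y = 1/(s - 8) + (4).
Divide through and combine into a single rational function.

Y(s) = (4*s - 31)/(s^2 - 10*s + 16)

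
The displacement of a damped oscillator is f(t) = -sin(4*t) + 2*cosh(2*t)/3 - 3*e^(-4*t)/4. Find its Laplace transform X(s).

The transform is linear, so treat each term independently.
(-1)·[L{sin(4t)} = 4/(s^2 + 16)]; (-3/4)·[L{e^(-4t)} = 1/(s + 4)]; (2/3)·[L{cosh(2t)} = s/(s^2 - 4)].

X(s) = 2*s/(3*(s^2 - 4)) - 4/(s^2 + 16) - 3/(4*(s + 4))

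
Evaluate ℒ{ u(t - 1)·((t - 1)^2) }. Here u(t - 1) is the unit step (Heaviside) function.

By the second shifting theorem, L{u(t - c)·g(t - c)} = e^(-cs)·G(s) with c = 1 and G(s) = L{g(t)}.
L{t^2} = 2!/s^3 = 2/s^3.

2*exp(-s)/s^3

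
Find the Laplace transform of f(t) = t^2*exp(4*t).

2/(s - 4)^3

L{e^(4t)} = 1/(s - 4).
Then apply L{t^2·g(t)} = (-1)^2 d^2/ds^2[G(s)] with G(s) = 1/(s - 4):
differentiating 2 times and applying the sign gives 2/(s - 4)^3.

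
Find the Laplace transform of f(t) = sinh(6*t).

6/(s^2 - 36)

L{sinh(6t)} = 6/(s^2 - 36).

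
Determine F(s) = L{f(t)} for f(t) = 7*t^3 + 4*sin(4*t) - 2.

By linearity of the Laplace transform, transform each term separately.
(4)·[L{sin(4t)} = 4/(s^2 + 16)]; (7)·[L{t^3} = 3!/s^4 = 6/s^4]; L{-2} = -2/s.

F(s) = 16/(s^2 + 16) - 2/s + 42/s^4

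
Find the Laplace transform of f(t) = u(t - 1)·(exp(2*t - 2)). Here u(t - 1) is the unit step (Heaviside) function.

By the second shifting theorem, L{u(t - c)·g(t - c)} = e^(-cs)·G(s) with c = 1 and G(s) = L{g(t)}.
L{e^(2t)} = 1/(s - 2).

exp(-s)/(s - 2)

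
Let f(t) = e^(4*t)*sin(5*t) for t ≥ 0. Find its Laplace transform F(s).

L{sin(5t)} = 5/(s^2 + 25).
By the first shifting theorem, multiplying by e^(4t) replaces s with s - 4.

F(s) = 5/((s - 4)^2 + 25)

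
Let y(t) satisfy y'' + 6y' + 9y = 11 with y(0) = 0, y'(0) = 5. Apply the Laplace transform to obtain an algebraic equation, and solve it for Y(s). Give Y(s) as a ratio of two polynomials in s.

Transform both sides with L{·}.
With L{y''} = s^2 Y - s·y(0) - y'(0) and L{y'} = sY - y(0), with y(0) = 0, y'(0) = 5: the LHS transforms to (s^2 + 6*s + 9)Y - (5).
The right side is L{11} = 11/s.
So (s^2 + 6*s + 9)Y = 11/s + (5).
Solve for Y(s) and write it as one ratio of polynomials.

Y(s) = (5*s + 11)/(s^3 + 6*s^2 + 9*s)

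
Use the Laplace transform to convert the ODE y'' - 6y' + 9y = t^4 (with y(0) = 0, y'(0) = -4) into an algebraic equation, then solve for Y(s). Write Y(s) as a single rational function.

Y(s) = (-4*s^5 + 24)/(s^7 - 6*s^6 + 9*s^5)

Apply the Laplace transform to the equation.
Using L{y''} = s^2 Y - s·y(0) - y'(0) and L{y'} = sY - y(0), with y(0) = 0, y'(0) = -4, the left side becomes (s^2 - 6*s + 9)Y - (-4).
The right side is L{t^4} = 24/s^5.
So (s^2 - 6*s + 9)Y = 24/s^5 + (-4).
Isolate Y and clear denominators.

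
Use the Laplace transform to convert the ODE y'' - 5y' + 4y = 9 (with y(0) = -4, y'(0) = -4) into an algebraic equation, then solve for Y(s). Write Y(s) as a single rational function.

Apply the Laplace transform to the equation.
Using L{y''} = s^2 Y - s·y(0) - y'(0) and L{y'} = sY - y(0), with y(0) = -4, y'(0) = -4, the left side becomes (s^2 - 5*s + 4)Y - (-4*s + 16).
The right side is L{9} = 9/s.
So (s^2 - 5*s + 4)Y = 9/s + (-4*s + 16).
Divide through and combine into a single rational function.

Y(s) = (-4*s^2 + 16*s + 9)/(s^3 - 5*s^2 + 4*s)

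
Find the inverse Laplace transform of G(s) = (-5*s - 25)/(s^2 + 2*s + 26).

Complete the square in the denominator: s^2 + 2*s + 26 = (s + 1)^2 + 5^2.
Split the numerator to match: -5*s - 25 = -5·(s + 1) - 4·5.
Invert each term: -5·(s + 1)/((s + 1)^2 + 25) ↔ -5e^(-t)cos(5t); -4·5/((s + 1)^2 + 25) ↔ -4e^(-t)sin(5t).

-4*exp(-t)*sin(5*t) - 5*exp(-t)*cos(5*t)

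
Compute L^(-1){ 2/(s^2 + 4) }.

sin(2*t)

Since L{sin(2t)} = 2/(s^2 + 4), the inverse is sin(2*t).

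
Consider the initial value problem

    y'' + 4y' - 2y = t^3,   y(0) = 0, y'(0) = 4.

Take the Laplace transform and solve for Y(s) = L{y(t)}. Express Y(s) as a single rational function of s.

Laplace-transform each side.
With L{y''} = s^2 Y - s·y(0) - y'(0) and L{y'} = sY - y(0), with y(0) = 0, y'(0) = 4: the LHS transforms to (s^2 + 4*s - 2)Y - (4).
The right side is L{t^3} = 6/s^4.
So (s^2 + 4*s - 2)Y = 6/s^4 + (4).
Isolate Y and clear denominators.

Y(s) = (4*s^4 + 6)/(s^6 + 4*s^5 - 2*s^4)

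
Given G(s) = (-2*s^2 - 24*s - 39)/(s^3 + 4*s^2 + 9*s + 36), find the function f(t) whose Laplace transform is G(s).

Factor the denominator: s^3 + 4*s^2 + 9*s + 36 = (s + 4)*(s^2 + 9).
Partial fraction decomposition gives [1/(s + 4)] + [-3*s/(s^2 + 9)] + [-12/(s^2 + 9)].
Invert each term: 1/(s + 4) ↔ e^(-4t); -3·s/(s^2 + 9) ↔ -3cos(3t); -4·3/(s^2 + 9) ↔ -4sin(3t).

f(t) = -4*sin(3*t) - 3*cos(3*t) + exp(-4*t)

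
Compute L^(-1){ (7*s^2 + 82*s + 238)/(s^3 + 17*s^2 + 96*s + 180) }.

2*t*exp(-6*t) + 3*exp(-5*t) + 4*exp(-6*t)

Factor the denominator: s^3 + 17*s^2 + 96*s + 180 = (s + 5)*(s + 6)^2.
Partial fraction decomposition gives [4/(s + 6)] + [2/(s + 6)^2] + [3/(s + 5)].
Invert each term: 4/(s + 6) ↔ 4e^(-6t); 2/(s + 6)^2 ↔ 2t·e^(-6t); 3/(s + 5) ↔ 3e^(-5t).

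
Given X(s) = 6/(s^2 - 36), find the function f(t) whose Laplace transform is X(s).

f(t) = sinh(6*t)

Since L{sinh(6t)} = 6/(s^2 - 36), the inverse is sinh(6*t).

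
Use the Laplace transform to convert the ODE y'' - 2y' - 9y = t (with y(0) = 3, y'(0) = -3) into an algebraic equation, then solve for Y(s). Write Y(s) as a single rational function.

Take the Laplace transform of both sides.
With L{y''} = s^2 Y - s·y(0) - y'(0) and L{y'} = sY - y(0), with y(0) = 3, y'(0) = -3: the LHS transforms to (s^2 - 2*s - 9)Y - (3*s - 9).
The right side is L{t} = s^(-2).
So (s^2 - 2*s - 9)Y = s^(-2) + (3*s - 9).
Solve for Y(s) and write it as one ratio of polynomials.

Y(s) = (3*s^3 - 9*s^2 + 1)/(s^4 - 2*s^3 - 9*s^2)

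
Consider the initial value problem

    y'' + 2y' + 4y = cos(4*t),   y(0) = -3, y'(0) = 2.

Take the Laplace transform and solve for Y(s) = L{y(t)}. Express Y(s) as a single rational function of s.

Take the Laplace transform of both sides.
The derivative rules (L{y''} = s^2 Y - s·y(0) - y'(0) and L{y'} = sY - y(0), with y(0) = -3, y'(0) = 2) turn the left side into (s^2 + 2*s + 4)Y - (-3*s - 4).
The right side is L{cos(4*t)} = s/(s^2 + 16).
So (s^2 + 2*s + 4)Y = s/(s^2 + 16) + (-3*s - 4).
Isolate Y and clear denominators.

Y(s) = (-3*s^3 - 4*s^2 - 47*s - 64)/(s^4 + 2*s^3 + 20*s^2 + 32*s + 64)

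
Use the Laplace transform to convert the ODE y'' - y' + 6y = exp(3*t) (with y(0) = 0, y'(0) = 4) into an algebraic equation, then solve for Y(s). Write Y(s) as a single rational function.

Y(s) = (4*s - 11)/(s^3 - 4*s^2 + 9*s - 18)

Transform both sides with L{·}.
Using L{y''} = s^2 Y - s·y(0) - y'(0) and L{y'} = sY - y(0), with y(0) = 0, y'(0) = 4, the left side becomes (s^2 - s + 6)Y - (4).
The right side is L{exp(3*t)} = 1/(s - 3).
So (s^2 - s + 6)Y = 1/(s - 3) + (4).
Divide through and combine into a single rational function.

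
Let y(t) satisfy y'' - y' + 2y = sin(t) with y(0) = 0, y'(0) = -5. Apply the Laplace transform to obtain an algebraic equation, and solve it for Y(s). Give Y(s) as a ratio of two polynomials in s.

Transform both sides with L{·}.
Using L{y''} = s^2 Y - s·y(0) - y'(0) and L{y'} = sY - y(0), with y(0) = 0, y'(0) = -5, the left side becomes (s^2 - s + 2)Y - (-5).
The right side is L{sin(t)} = 1/(s^2 + 1).
So (s^2 - s + 2)Y = 1/(s^2 + 1) + (-5).
Solve for Y(s) and write it as one ratio of polynomials.

Y(s) = (-5*s^2 - 4)/(s^4 - s^3 + 3*s^2 - s + 2)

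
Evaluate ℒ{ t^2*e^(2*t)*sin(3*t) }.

18*(s^2 - 4*s + 1)/(s^2 - 4*s + 13)^3

L{sin(3t)} = 3/(s^2 + 9).
Multiplying by e^(2t) shifts s → s - 2, so L{e^(2*t)*sin(3*t)} = 3/((s - 2)^2 + 9).
Then apply L{t^2·g(t)} = (-1)^2 d^2/ds^2[G(s)] with G(s) = 3/((s - 2)^2 + 9):
differentiating 2 times and applying the sign gives 18*(s^2 - 4*s + 1)/(s^2 - 4*s + 13)^3.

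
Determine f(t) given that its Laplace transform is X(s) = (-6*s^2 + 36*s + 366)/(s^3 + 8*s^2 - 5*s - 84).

f(t) = 6*exp(3*t) - 6*exp(-4*t) - 6*exp(-7*t)

Factor the denominator: s^3 + 8*s^2 - 5*s - 84 = (s - 3)*(s + 4)*(s + 7).
Partial fraction decomposition gives [6/(s - 3)] + [-6/(s + 4)] + [-6/(s + 7)].
Invert each term: 6/(s - 3) ↔ 6e^(3t); -6/(s + 4) ↔ -6e^(-4t); -6/(s + 7) ↔ -6e^(-7t).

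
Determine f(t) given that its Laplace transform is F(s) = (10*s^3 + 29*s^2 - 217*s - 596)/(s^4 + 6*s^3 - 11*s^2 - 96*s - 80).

f(t) = -exp(4*t) + 6*exp(-t) + 4*exp(-4*t) + exp(-5*t)

Factor the denominator: s^4 + 6*s^3 - 11*s^2 - 96*s - 80 = (s - 4)*(s + 1)*(s + 4)*(s + 5).
Partial fraction decomposition gives [6/(s + 1)] + [-1/(s - 4)] + [4/(s + 4)] + [1/(s + 5)].
Invert each term: 6/(s + 1) ↔ 6e^(-t); -1/(s - 4) ↔ -e^(4t); 4/(s + 4) ↔ 4e^(-4t); 1/(s + 5) ↔ e^(-5t).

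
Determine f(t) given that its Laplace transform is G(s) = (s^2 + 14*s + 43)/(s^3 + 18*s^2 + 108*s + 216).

Factor the denominator: s^3 + 18*s^2 + 108*s + 216 = (s + 6)^3.
Partial fraction decomposition gives [1/(s + 6)] + [2/(s + 6)^2] + [-5/(s + 6)^3].
Invert each term: 1/(s + 6) ↔ e^(-6t); 2/(s + 6)^2 ↔ 2t·e^(-6t); -5/(s + 6)^3 ↔ (-5/2)t^2·e^(-6t).

f(t) = -5*t^2*exp(-6*t)/2 + 2*t*exp(-6*t) + exp(-6*t)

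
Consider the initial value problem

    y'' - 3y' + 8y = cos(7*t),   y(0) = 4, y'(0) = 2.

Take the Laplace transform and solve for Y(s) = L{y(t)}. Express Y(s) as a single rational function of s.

Y(s) = (4*s^3 - 10*s^2 + 197*s - 490)/(s^4 - 3*s^3 + 57*s^2 - 147*s + 392)

Apply the Laplace transform to the equation.
The derivative rules (L{y''} = s^2 Y - s·y(0) - y'(0) and L{y'} = sY - y(0), with y(0) = 4, y'(0) = 2) turn the left side into (s^2 - 3*s + 8)Y - (4*s - 10).
The right side is L{cos(7*t)} = s/(s^2 + 49).
So (s^2 - 3*s + 8)Y = s/(s^2 + 49) + (4*s - 10).
Solve for Y(s) and write it as one ratio of polynomials.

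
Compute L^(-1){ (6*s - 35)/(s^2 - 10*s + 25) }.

Factor the denominator: s^2 - 10*s + 25 = (s - 5)^2.
Partial fraction decomposition gives [6/(s - 5)] + [-5/(s - 5)^2].
Invert each term: 6/(s - 5) ↔ 6e^(5t); -5/(s - 5)^2 ↔ -5t·e^(5t).

-5*t*exp(5*t) + 6*exp(5*t)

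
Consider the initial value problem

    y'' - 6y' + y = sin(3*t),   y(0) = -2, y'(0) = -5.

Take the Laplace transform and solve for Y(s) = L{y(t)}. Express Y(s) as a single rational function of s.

Transform both sides with L{·}.
With L{y''} = s^2 Y - s·y(0) - y'(0) and L{y'} = sY - y(0), with y(0) = -2, y'(0) = -5: the LHS transforms to (s^2 - 6*s + 1)Y - (-2*s + 7).
The right side is L{sin(3*t)} = 3/(s^2 + 9).
So (s^2 - 6*s + 1)Y = 3/(s^2 + 9) + (-2*s + 7).
Solve for Y(s) and write it as one ratio of polynomials.

Y(s) = (-2*s^3 + 7*s^2 - 18*s + 66)/(s^4 - 6*s^3 + 10*s^2 - 54*s + 9)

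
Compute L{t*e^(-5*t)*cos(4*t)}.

(s + 1)*(s + 9)/(s^2 + 10*s + 41)^2

L{cos(4t)} = s/(s^2 + 16).
Multiplying by e^(-5t) shifts s → s + 5, so L{e^(-5*t)*cos(4*t)} = (s + 5)/((s + 5)^2 + 16).
Then apply L{t·g(t)} = -d/ds[G(s)] with G(s) = (s + 5)/((s + 5)^2 + 16):
differentiating 1 time and applying the sign gives (s + 1)*(s + 9)/(s^2 + 10*s + 41)^2.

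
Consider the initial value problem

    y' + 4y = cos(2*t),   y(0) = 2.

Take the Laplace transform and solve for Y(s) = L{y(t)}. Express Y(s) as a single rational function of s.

Take the Laplace transform of both sides.
Using L{y'} = sY - y(0) = sY - 2, the left side becomes (s + 4)Y - (2).
The right side is L{cos(2*t)} = s/(s^2 + 4).
So (s + 4)Y = s/(s^2 + 4) + (2).
Divide through and combine into a single rational function.

Y(s) = (2*s^2 + s + 8)/(s^3 + 4*s^2 + 4*s + 16)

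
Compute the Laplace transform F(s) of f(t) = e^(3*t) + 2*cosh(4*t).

F(s) = 2*s/(s^2 - 16) + 1/(s - 3)

Apply the Laplace transform termwise.
(2)·[L{cosh(4t)} = s/(s^2 - 16)]; L{e^(3t)} = 1/(s - 3).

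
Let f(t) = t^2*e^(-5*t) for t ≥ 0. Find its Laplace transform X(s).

X(s) = 2/(s + 5)^3

L{e^(-5t)} = 1/(s + 5).
Then apply L{t^2·g(t)} = (-1)^2 d^2/ds^2[G(s)] with G(s) = 1/(s + 5):
differentiating 2 times and applying the sign gives 2/(s + 5)^3.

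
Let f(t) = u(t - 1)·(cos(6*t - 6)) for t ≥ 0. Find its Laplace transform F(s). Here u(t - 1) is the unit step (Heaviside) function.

F(s) = s*exp(-s)/(s^2 + 36)

By the second shifting theorem, L{u(t - c)·g(t - c)} = e^(-cs)·G(s) with c = 1 and G(s) = L{g(t)}.
L{cos(6t)} = s/(s^2 + 36).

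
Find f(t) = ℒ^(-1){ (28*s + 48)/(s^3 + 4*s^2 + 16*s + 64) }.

f(t) = 5*sin(4*t) + 2*cos(4*t) - 2*exp(-4*t)

Factor the denominator: s^3 + 4*s^2 + 16*s + 64 = (s + 4)*(s^2 + 16).
Partial fraction decomposition gives [-2/(s + 4)] + [2*s/(s^2 + 16)] + [20/(s^2 + 16)].
Invert each term: -2/(s + 4) ↔ -2e^(-4t); 2·s/(s^2 + 16) ↔ 2cos(4t); 5·4/(s^2 + 16) ↔ 5sin(4t).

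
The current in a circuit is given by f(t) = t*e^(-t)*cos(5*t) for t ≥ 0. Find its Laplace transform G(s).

G(s) = (s - 4)*(s + 6)/(s^2 + 2*s + 26)^2

L{cos(5t)} = s/(s^2 + 25).
Multiplying by e^(-t) shifts s → s + 1, so L{e^(-t)*cos(5*t)} = (s + 1)/((s + 1)^2 + 25).
Then apply L{t·g(t)} = -d/ds[H(s)] with H(s) = (s + 1)/((s + 1)^2 + 25):
differentiating 1 time and applying the sign gives (s - 4)*(s + 6)/(s^2 + 2*s + 26)^2.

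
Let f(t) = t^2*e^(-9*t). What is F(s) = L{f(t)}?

L{e^(-9t)} = 1/(s + 9).
Then apply L{t^2·g(t)} = (-1)^2 d^2/ds^2[G(s)] with G(s) = 1/(s + 9):
differentiating 2 times and applying the sign gives 2/(s + 9)^3.

F(s) = 2/(s + 9)^3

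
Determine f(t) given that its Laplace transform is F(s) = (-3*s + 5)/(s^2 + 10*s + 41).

f(t) = 5*exp(-5*t)*sin(4*t) - 3*exp(-5*t)*cos(4*t)

Complete the square in the denominator: s^2 + 10*s + 41 = (s + 5)^2 + 4^2.
Split the numerator to match: -3*s + 5 = -3·(s + 5) + 5·4.
Invert each term: -3·(s + 5)/((s + 5)^2 + 16) ↔ -3e^(-5t)cos(4t); 5·4/((s + 5)^2 + 16) ↔ 5e^(-5t)sin(4t).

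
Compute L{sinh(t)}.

L{sinh(t)} = 1/(s^2 - 1).

1/(s^2 - 1)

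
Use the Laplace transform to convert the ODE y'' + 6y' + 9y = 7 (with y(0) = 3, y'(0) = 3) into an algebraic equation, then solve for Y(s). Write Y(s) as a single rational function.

Y(s) = (3*s^2 + 21*s + 7)/(s^3 + 6*s^2 + 9*s)

Apply the Laplace transform to the equation.
The derivative rules (L{y''} = s^2 Y - s·y(0) - y'(0) and L{y'} = sY - y(0), with y(0) = 3, y'(0) = 3) turn the left side into (s^2 + 6*s + 9)Y - (3*s + 21).
The right side is L{7} = 7/s.
So (s^2 + 6*s + 9)Y = 7/s + (3*s + 21).
Isolate Y and clear denominators.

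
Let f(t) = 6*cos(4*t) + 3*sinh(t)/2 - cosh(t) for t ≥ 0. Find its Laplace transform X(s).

X(s) = 6*s/(s^2 + 16) - s/(s^2 - 1) + 3/(2*(s^2 - 1))

The transform is linear, so treat each term independently.
(3/2)·[L{sinh(t)} = 1/(s^2 - 1)]; (6)·[L{cos(4t)} = s/(s^2 + 16)]; (-1)·[L{cosh(t)} = s/(s^2 - 1)].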